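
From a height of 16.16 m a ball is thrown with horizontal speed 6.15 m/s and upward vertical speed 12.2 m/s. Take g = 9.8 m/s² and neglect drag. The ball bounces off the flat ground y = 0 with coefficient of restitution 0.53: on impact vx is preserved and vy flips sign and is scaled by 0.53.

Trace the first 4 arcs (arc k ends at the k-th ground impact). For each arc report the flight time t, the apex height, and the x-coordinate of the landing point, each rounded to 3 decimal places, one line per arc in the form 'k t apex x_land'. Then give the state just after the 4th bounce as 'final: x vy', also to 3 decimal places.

Arc 1: start y=16.160, vy=12.200 → t=3.447, apex=23.754, x_land=21.197, impact vy=-21.577
  bounce: vy ← 0.53·21.577 = 11.436
Arc 2: start y=0.000, vy=11.436 → t=2.334, apex=6.672, x_land=35.550, impact vy=-11.436
  bounce: vy ← 0.53·11.436 = 6.061
Arc 3: start y=0.000, vy=6.061 → t=1.237, apex=1.874, x_land=43.157, impact vy=-6.061
  bounce: vy ← 0.53·6.061 = 3.212
Arc 4: start y=0.000, vy=3.212 → t=0.656, apex=0.526, x_land=47.189, impact vy=-3.212
  bounce: vy ← 0.53·3.212 = 1.703

1 3.447 23.754 21.197
2 2.334 6.672 35.550
3 1.237 1.874 43.157
4 0.656 0.526 47.189
final: 47.189 1.703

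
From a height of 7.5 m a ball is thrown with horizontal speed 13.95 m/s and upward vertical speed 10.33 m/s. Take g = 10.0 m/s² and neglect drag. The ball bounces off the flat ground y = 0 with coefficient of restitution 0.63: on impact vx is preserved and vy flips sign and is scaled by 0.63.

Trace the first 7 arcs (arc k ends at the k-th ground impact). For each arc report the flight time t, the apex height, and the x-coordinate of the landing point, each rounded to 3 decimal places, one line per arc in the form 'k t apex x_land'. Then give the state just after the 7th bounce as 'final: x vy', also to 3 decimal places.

Arc 1: start y=7.500, vy=10.330 → t=2.635, apex=12.835, x_land=36.761, impact vy=-16.022
  bounce: vy ← 0.63·16.022 = 10.094
Arc 2: start y=0.000, vy=10.094 → t=2.019, apex=5.094, x_land=64.923, impact vy=-10.094
  bounce: vy ← 0.63·10.094 = 6.359
Arc 3: start y=0.000, vy=6.359 → t=1.272, apex=2.022, x_land=82.665, impact vy=-6.359
  bounce: vy ← 0.63·6.359 = 4.006
Arc 4: start y=0.000, vy=4.006 → t=0.801, apex=0.803, x_land=93.843, impact vy=-4.006
  bounce: vy ← 0.63·4.006 = 2.524
Arc 5: start y=0.000, vy=2.524 → t=0.505, apex=0.319, x_land=100.885, impact vy=-2.524
  bounce: vy ← 0.63·2.524 = 1.590
Arc 6: start y=0.000, vy=1.590 → t=0.318, apex=0.126, x_land=105.321, impact vy=-1.590
  bounce: vy ← 0.63·1.590 = 1.002
Arc 7: start y=0.000, vy=1.002 → t=0.200, apex=0.050, x_land=108.116, impact vy=-1.002
  bounce: vy ← 0.63·1.002 = 0.631

1 2.635 12.835 36.761
2 2.019 5.094 64.923
3 1.272 2.022 82.665
4 0.801 0.803 93.843
5 0.505 0.319 100.885
6 0.318 0.126 105.321
7 0.200 0.050 108.116
final: 108.116 0.631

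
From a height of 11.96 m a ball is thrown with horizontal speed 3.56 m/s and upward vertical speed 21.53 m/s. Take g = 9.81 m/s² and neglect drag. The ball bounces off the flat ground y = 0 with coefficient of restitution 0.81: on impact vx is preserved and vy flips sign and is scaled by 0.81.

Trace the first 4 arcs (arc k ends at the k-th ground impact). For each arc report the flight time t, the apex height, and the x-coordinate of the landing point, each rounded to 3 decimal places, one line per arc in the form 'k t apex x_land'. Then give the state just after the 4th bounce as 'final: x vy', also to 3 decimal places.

1 4.888 35.586 17.402
2 4.363 23.348 32.936
3 3.534 15.319 45.519
4 2.863 10.051 55.711
final: 55.711 11.374

Arc 1: start y=11.960, vy=21.530 → t=4.888, apex=35.586, x_land=17.402, impact vy=-26.423
  bounce: vy ← 0.81·26.423 = 21.403
Arc 2: start y=0.000, vy=21.403 → t=4.363, apex=23.348, x_land=32.936, impact vy=-21.403
  bounce: vy ← 0.81·21.403 = 17.336
Arc 3: start y=0.000, vy=17.336 → t=3.534, apex=15.319, x_land=45.519, impact vy=-17.336
  bounce: vy ← 0.81·17.336 = 14.042
Arc 4: start y=0.000, vy=14.042 → t=2.863, apex=10.051, x_land=55.711, impact vy=-14.042
  bounce: vy ← 0.81·14.042 = 11.374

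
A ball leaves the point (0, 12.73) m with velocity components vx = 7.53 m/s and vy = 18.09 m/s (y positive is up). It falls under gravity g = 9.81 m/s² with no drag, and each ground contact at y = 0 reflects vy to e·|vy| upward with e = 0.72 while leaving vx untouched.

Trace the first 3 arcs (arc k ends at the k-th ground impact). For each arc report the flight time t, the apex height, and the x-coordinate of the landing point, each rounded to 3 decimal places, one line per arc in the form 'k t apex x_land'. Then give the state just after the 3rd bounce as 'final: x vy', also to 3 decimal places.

Arc 1: start y=12.730, vy=18.090 → t=4.293, apex=29.409, x_land=32.324, impact vy=-24.021
  bounce: vy ← 0.72·24.021 = 17.295
Arc 2: start y=0.000, vy=17.295 → t=3.526, apex=15.246, x_land=58.875, impact vy=-17.295
  bounce: vy ← 0.72·17.295 = 12.453
Arc 3: start y=0.000, vy=12.453 → t=2.539, apex=7.903, x_land=77.991, impact vy=-12.453
  bounce: vy ← 0.72·12.453 = 8.966

1 4.293 29.409 32.324
2 3.526 15.246 58.875
3 2.539 7.903 77.991
final: 77.991 8.966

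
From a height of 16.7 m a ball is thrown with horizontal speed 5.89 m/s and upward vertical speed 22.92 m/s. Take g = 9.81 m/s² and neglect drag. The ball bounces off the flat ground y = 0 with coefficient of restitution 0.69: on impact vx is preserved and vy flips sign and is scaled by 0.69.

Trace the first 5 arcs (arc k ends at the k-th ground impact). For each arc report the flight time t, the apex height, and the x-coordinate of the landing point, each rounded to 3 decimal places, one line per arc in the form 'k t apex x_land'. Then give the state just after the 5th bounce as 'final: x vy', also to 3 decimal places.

1 5.314 43.475 31.297
2 4.108 20.698 55.496
3 2.835 9.855 72.193
4 1.956 4.692 83.714
5 1.350 2.234 91.663
final: 91.663 4.568

Arc 1: start y=16.700, vy=22.920 → t=5.314, apex=43.475, x_land=31.297, impact vy=-29.206
  bounce: vy ← 0.69·29.206 = 20.152
Arc 2: start y=0.000, vy=20.152 → t=4.108, apex=20.698, x_land=55.496, impact vy=-20.152
  bounce: vy ← 0.69·20.152 = 13.905
Arc 3: start y=0.000, vy=13.905 → t=2.835, apex=9.855, x_land=72.193, impact vy=-13.905
  bounce: vy ← 0.69·13.905 = 9.594
Arc 4: start y=0.000, vy=9.594 → t=1.956, apex=4.692, x_land=83.714, impact vy=-9.594
  bounce: vy ← 0.69·9.594 = 6.620
Arc 5: start y=0.000, vy=6.620 → t=1.350, apex=2.234, x_land=91.663, impact vy=-6.620
  bounce: vy ← 0.69·6.620 = 4.568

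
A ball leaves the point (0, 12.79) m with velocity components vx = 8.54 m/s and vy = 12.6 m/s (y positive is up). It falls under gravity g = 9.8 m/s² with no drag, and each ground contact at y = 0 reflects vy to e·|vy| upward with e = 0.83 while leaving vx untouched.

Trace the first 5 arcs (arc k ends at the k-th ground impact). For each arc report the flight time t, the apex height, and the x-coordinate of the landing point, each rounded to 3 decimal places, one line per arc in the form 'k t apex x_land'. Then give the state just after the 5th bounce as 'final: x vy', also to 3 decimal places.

1 3.350 20.890 28.613
2 3.428 14.391 57.884
3 2.845 9.914 82.179
4 2.361 6.830 102.344
5 1.960 4.705 119.081
final: 119.081 7.971

Arc 1: start y=12.790, vy=12.600 → t=3.350, apex=20.890, x_land=28.613, impact vy=-20.235
  bounce: vy ← 0.83·20.235 = 16.795
Arc 2: start y=0.000, vy=16.795 → t=3.428, apex=14.391, x_land=57.884, impact vy=-16.795
  bounce: vy ← 0.83·16.795 = 13.940
Arc 3: start y=0.000, vy=13.940 → t=2.845, apex=9.914, x_land=82.179, impact vy=-13.940
  bounce: vy ← 0.83·13.940 = 11.570
Arc 4: start y=0.000, vy=11.570 → t=2.361, apex=6.830, x_land=102.344, impact vy=-11.570
  bounce: vy ← 0.83·11.570 = 9.603
Arc 5: start y=0.000, vy=9.603 → t=1.960, apex=4.705, x_land=119.081, impact vy=-9.603
  bounce: vy ← 0.83·9.603 = 7.971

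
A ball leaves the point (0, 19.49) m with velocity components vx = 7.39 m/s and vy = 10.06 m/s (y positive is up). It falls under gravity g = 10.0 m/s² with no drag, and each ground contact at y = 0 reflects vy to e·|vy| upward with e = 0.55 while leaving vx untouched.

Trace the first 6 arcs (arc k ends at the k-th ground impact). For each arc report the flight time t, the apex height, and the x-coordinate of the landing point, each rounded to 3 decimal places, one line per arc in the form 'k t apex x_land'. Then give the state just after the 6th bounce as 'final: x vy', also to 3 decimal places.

Arc 1: start y=19.490, vy=10.060 → t=3.222, apex=24.550, x_land=23.810, impact vy=-22.159
  bounce: vy ← 0.55·22.159 = 12.187
Arc 2: start y=0.000, vy=12.187 → t=2.437, apex=7.426, x_land=41.822, impact vy=-12.187
  bounce: vy ← 0.55·12.187 = 6.703
Arc 3: start y=0.000, vy=6.703 → t=1.341, apex=2.246, x_land=51.729, impact vy=-6.703
  bounce: vy ← 0.55·6.703 = 3.687
Arc 4: start y=0.000, vy=3.687 → t=0.737, apex=0.680, x_land=57.178, impact vy=-3.687
  bounce: vy ← 0.55·3.687 = 2.028
Arc 5: start y=0.000, vy=2.028 → t=0.406, apex=0.206, x_land=60.175, impact vy=-2.028
  bounce: vy ← 0.55·2.028 = 1.115
Arc 6: start y=0.000, vy=1.115 → t=0.223, apex=0.062, x_land=61.823, impact vy=-1.115
  bounce: vy ← 0.55·1.115 = 0.613

1 3.222 24.550 23.810
2 2.437 7.426 41.822
3 1.341 2.246 51.729
4 0.737 0.680 57.178
5 0.406 0.206 60.175
6 0.223 0.062 61.823
final: 61.823 0.613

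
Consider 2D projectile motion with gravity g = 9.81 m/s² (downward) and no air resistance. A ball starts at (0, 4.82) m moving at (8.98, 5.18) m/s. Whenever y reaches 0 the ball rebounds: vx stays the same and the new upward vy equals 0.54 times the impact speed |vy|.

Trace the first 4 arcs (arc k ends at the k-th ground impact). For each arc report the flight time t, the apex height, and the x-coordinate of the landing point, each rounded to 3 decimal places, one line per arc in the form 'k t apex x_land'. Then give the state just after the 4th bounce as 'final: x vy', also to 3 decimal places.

Arc 1: start y=4.820, vy=5.180 → t=1.651, apex=6.188, x_land=14.828, impact vy=-11.018
  bounce: vy ← 0.54·11.018 = 5.950
Arc 2: start y=0.000, vy=5.950 → t=1.213, apex=1.804, x_land=25.721, impact vy=-5.950
  bounce: vy ← 0.54·5.950 = 3.213
Arc 3: start y=0.000, vy=3.213 → t=0.655, apex=0.526, x_land=31.603, impact vy=-3.213
  bounce: vy ← 0.54·3.213 = 1.735
Arc 4: start y=0.000, vy=1.735 → t=0.354, apex=0.153, x_land=34.779, impact vy=-1.735
  bounce: vy ← 0.54·1.735 = 0.937

1 1.651 6.188 14.828
2 1.213 1.804 25.721
3 0.655 0.526 31.603
4 0.354 0.153 34.779
final: 34.779 0.937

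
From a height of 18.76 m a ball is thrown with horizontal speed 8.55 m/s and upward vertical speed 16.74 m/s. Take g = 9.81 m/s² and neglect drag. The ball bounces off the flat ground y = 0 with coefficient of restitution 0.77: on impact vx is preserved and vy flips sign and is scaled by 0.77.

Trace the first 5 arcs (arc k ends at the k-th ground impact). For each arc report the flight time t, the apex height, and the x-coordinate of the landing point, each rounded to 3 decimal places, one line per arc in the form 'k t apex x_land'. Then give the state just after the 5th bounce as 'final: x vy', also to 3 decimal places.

Arc 1: start y=18.760, vy=16.740 → t=4.302, apex=33.043, x_land=36.781, impact vy=-25.462
  bounce: vy ← 0.77·25.462 = 19.606
Arc 2: start y=0.000, vy=19.606 → t=3.997, apex=19.591, x_land=70.956, impact vy=-19.606
  bounce: vy ← 0.77·19.606 = 15.096
Arc 3: start y=0.000, vy=15.096 → t=3.078, apex=11.616, x_land=97.271, impact vy=-15.096
  bounce: vy ← 0.77·15.096 = 11.624
Arc 4: start y=0.000, vy=11.624 → t=2.370, apex=6.887, x_land=117.533, impact vy=-11.624
  bounce: vy ← 0.77·11.624 = 8.951
Arc 5: start y=0.000, vy=8.951 → t=1.825, apex=4.083, x_land=133.135, impact vy=-8.951
  bounce: vy ← 0.77·8.951 = 6.892

1 4.302 33.043 36.781
2 3.997 19.591 70.956
3 3.078 11.616 97.271
4 2.370 6.887 117.533
5 1.825 4.083 133.135
final: 133.135 6.892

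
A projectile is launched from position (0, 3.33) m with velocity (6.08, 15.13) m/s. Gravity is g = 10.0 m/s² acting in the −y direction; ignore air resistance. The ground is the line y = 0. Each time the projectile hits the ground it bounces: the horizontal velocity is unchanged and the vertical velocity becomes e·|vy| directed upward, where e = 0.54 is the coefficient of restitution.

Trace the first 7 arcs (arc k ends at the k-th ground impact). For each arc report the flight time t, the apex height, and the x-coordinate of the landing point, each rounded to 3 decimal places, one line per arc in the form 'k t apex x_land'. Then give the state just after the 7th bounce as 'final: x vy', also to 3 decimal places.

1 3.232 14.776 19.651
2 1.857 4.309 30.939
3 1.003 1.256 37.035
4 0.541 0.366 40.326
5 0.292 0.107 42.104
6 0.158 0.031 43.063
7 0.085 0.009 43.582
final: 43.582 0.230

Arc 1: start y=3.330, vy=15.130 → t=3.232, apex=14.776, x_land=19.651, impact vy=-17.191
  bounce: vy ← 0.54·17.191 = 9.283
Arc 2: start y=0.000, vy=9.283 → t=1.857, apex=4.309, x_land=30.939, impact vy=-9.283
  bounce: vy ← 0.54·9.283 = 5.013
Arc 3: start y=0.000, vy=5.013 → t=1.003, apex=1.256, x_land=37.035, impact vy=-5.013
  bounce: vy ← 0.54·5.013 = 2.707
Arc 4: start y=0.000, vy=2.707 → t=0.541, apex=0.366, x_land=40.326, impact vy=-2.707
  bounce: vy ← 0.54·2.707 = 1.462
Arc 5: start y=0.000, vy=1.462 → t=0.292, apex=0.107, x_land=42.104, impact vy=-1.462
  bounce: vy ← 0.54·1.462 = 0.789
Arc 6: start y=0.000, vy=0.789 → t=0.158, apex=0.031, x_land=43.063, impact vy=-0.789
  bounce: vy ← 0.54·0.789 = 0.426
Arc 7: start y=0.000, vy=0.426 → t=0.085, apex=0.009, x_land=43.582, impact vy=-0.426
  bounce: vy ← 0.54·0.426 = 0.230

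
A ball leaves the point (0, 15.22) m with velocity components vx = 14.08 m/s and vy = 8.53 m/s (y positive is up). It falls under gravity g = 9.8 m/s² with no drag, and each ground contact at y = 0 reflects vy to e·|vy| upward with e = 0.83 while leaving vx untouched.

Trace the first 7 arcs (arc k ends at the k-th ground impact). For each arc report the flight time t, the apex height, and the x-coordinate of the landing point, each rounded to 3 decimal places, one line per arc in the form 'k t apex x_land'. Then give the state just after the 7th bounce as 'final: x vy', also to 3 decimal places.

1 2.836 18.932 39.932
2 3.263 13.042 85.874
3 2.708 8.985 124.006
4 2.248 6.190 155.656
5 1.866 4.264 181.925
6 1.549 2.938 203.729
7 1.285 2.024 221.826
final: 221.826 5.227

Arc 1: start y=15.220, vy=8.530 → t=2.836, apex=18.932, x_land=39.932, impact vy=-19.263
  bounce: vy ← 0.83·19.263 = 15.988
Arc 2: start y=0.000, vy=15.988 → t=3.263, apex=13.042, x_land=85.874, impact vy=-15.988
  bounce: vy ← 0.83·15.988 = 13.270
Arc 3: start y=0.000, vy=13.270 → t=2.708, apex=8.985, x_land=124.006, impact vy=-13.270
  bounce: vy ← 0.83·13.270 = 11.014
Arc 4: start y=0.000, vy=11.014 → t=2.248, apex=6.190, x_land=155.656, impact vy=-11.014
  bounce: vy ← 0.83·11.014 = 9.142
Arc 5: start y=0.000, vy=9.142 → t=1.866, apex=4.264, x_land=181.925, impact vy=-9.142
  bounce: vy ← 0.83·9.142 = 7.588
Arc 6: start y=0.000, vy=7.588 → t=1.549, apex=2.938, x_land=203.729, impact vy=-7.588
  bounce: vy ← 0.83·7.588 = 6.298
Arc 7: start y=0.000, vy=6.298 → t=1.285, apex=2.024, x_land=221.826, impact vy=-6.298
  bounce: vy ← 0.83·6.298 = 5.227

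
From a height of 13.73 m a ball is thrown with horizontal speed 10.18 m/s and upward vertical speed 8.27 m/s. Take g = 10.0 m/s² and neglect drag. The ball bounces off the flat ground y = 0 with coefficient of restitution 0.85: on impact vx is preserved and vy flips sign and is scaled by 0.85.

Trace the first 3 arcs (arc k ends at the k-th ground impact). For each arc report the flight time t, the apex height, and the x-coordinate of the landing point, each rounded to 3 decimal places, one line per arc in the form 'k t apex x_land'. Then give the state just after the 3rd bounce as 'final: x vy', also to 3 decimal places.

1 2.679 17.150 27.272
2 3.148 12.391 59.323
3 2.676 8.952 86.566
final: 86.566 11.374

Arc 1: start y=13.730, vy=8.270 → t=2.679, apex=17.150, x_land=27.272, impact vy=-18.520
  bounce: vy ← 0.85·18.520 = 15.742
Arc 2: start y=0.000, vy=15.742 → t=3.148, apex=12.391, x_land=59.323, impact vy=-15.742
  bounce: vy ← 0.85·15.742 = 13.381
Arc 3: start y=0.000, vy=13.381 → t=2.676, apex=8.952, x_land=86.566, impact vy=-13.381
  bounce: vy ← 0.85·13.381 = 11.374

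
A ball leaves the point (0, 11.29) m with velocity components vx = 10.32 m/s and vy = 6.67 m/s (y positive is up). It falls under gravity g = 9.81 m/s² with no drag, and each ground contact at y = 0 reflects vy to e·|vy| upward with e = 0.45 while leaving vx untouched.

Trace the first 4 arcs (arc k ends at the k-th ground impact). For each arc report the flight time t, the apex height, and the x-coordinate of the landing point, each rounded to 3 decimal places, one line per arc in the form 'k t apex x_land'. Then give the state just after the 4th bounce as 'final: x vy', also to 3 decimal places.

Arc 1: start y=11.290, vy=6.670 → t=2.342, apex=13.558, x_land=24.174, impact vy=-16.309
  bounce: vy ← 0.45·16.309 = 7.339
Arc 2: start y=0.000, vy=7.339 → t=1.496, apex=2.745, x_land=39.616, impact vy=-7.339
  bounce: vy ← 0.45·7.339 = 3.303
Arc 3: start y=0.000, vy=3.303 → t=0.673, apex=0.556, x_land=46.564, impact vy=-3.303
  bounce: vy ← 0.45·3.303 = 1.486
Arc 4: start y=0.000, vy=1.486 → t=0.303, apex=0.113, x_land=49.691, impact vy=-1.486
  bounce: vy ← 0.45·1.486 = 0.669

1 2.342 13.558 24.174
2 1.496 2.745 39.616
3 0.673 0.556 46.564
4 0.303 0.113 49.691
final: 49.691 0.669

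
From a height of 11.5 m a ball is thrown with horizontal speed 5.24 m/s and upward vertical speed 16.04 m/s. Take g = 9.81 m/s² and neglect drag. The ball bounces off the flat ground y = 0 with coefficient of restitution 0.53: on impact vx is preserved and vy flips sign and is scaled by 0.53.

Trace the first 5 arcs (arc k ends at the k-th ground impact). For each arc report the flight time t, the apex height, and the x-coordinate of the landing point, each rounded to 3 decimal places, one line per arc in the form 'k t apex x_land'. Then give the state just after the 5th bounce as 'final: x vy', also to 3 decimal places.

1 3.875 24.613 20.306
2 2.374 6.914 32.748
3 1.258 1.942 39.343
4 0.667 0.546 42.838
5 0.354 0.153 44.690
final: 44.690 0.919

Arc 1: start y=11.500, vy=16.040 → t=3.875, apex=24.613, x_land=20.306, impact vy=-21.975
  bounce: vy ← 0.53·21.975 = 11.647
Arc 2: start y=0.000, vy=11.647 → t=2.374, apex=6.914, x_land=32.748, impact vy=-11.647
  bounce: vy ← 0.53·11.647 = 6.173
Arc 3: start y=0.000, vy=6.173 → t=1.258, apex=1.942, x_land=39.343, impact vy=-6.173
  bounce: vy ← 0.53·6.173 = 3.272
Arc 4: start y=0.000, vy=3.272 → t=0.667, apex=0.546, x_land=42.838, impact vy=-3.272
  bounce: vy ← 0.53·3.272 = 1.734
Arc 5: start y=0.000, vy=1.734 → t=0.354, apex=0.153, x_land=44.690, impact vy=-1.734
  bounce: vy ← 0.53·1.734 = 0.919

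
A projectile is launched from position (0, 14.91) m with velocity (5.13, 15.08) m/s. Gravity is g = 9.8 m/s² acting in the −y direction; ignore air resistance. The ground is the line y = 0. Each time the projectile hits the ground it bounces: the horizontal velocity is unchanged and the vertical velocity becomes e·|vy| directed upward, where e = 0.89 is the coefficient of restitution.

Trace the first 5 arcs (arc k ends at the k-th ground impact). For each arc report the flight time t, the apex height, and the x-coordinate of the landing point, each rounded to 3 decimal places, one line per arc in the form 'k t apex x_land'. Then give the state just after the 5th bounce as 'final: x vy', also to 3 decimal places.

Arc 1: start y=14.910, vy=15.080 → t=3.865, apex=26.512, x_land=19.827, impact vy=-22.796
  bounce: vy ← 0.89·22.796 = 20.288
Arc 2: start y=0.000, vy=20.288 → t=4.140, apex=21.000, x_land=41.067, impact vy=-20.288
  bounce: vy ← 0.89·20.288 = 18.056
Arc 3: start y=0.000, vy=18.056 → t=3.685, apex=16.634, x_land=59.971, impact vy=-18.056
  bounce: vy ← 0.89·18.056 = 16.070
Arc 4: start y=0.000, vy=16.070 → t=3.280, apex=13.176, x_land=76.796, impact vy=-16.070
  bounce: vy ← 0.89·16.070 = 14.303
Arc 5: start y=0.000, vy=14.303 → t=2.919, apex=10.437, x_land=91.770, impact vy=-14.303
  bounce: vy ← 0.89·14.303 = 12.729

1 3.865 26.512 19.827
2 4.140 21.000 41.067
3 3.685 16.634 59.971
4 3.280 13.176 76.796
5 2.919 10.437 91.770
final: 91.770 12.729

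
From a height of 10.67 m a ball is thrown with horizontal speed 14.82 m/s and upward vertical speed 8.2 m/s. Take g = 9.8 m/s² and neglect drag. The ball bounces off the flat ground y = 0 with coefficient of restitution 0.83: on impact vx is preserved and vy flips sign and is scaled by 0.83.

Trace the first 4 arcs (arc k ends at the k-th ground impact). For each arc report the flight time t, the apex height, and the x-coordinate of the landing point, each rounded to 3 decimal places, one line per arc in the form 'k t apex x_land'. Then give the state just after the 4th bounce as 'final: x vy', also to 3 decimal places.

1 2.533 14.101 37.541
2 2.816 9.714 79.273
3 2.337 6.692 113.912
4 1.940 4.610 142.661
final: 142.661 7.890

Arc 1: start y=10.670, vy=8.200 → t=2.533, apex=14.101, x_land=37.541, impact vy=-16.624
  bounce: vy ← 0.83·16.624 = 13.798
Arc 2: start y=0.000, vy=13.798 → t=2.816, apex=9.714, x_land=79.273, impact vy=-13.798
  bounce: vy ← 0.83·13.798 = 11.453
Arc 3: start y=0.000, vy=11.453 → t=2.337, apex=6.692, x_land=113.912, impact vy=-11.453
  bounce: vy ← 0.83·11.453 = 9.506
Arc 4: start y=0.000, vy=9.506 → t=1.940, apex=4.610, x_land=142.661, impact vy=-9.506
  bounce: vy ← 0.83·9.506 = 7.890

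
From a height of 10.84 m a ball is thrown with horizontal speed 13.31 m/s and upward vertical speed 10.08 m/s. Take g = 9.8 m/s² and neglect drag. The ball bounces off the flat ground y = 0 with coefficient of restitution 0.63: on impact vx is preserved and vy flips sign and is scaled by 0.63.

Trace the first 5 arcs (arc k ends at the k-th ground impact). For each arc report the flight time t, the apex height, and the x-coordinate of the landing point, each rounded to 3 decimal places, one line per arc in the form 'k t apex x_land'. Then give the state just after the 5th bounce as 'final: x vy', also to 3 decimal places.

1 2.837 16.024 37.760
2 2.279 6.360 68.087
3 1.435 2.524 87.193
4 0.904 1.002 99.230
5 0.570 0.398 106.814
final: 106.814 1.759

Arc 1: start y=10.840, vy=10.080 → t=2.837, apex=16.024, x_land=37.760, impact vy=-17.722
  bounce: vy ← 0.63·17.722 = 11.165
Arc 2: start y=0.000, vy=11.165 → t=2.279, apex=6.360, x_land=68.087, impact vy=-11.165
  bounce: vy ← 0.63·11.165 = 7.034
Arc 3: start y=0.000, vy=7.034 → t=1.435, apex=2.524, x_land=87.193, impact vy=-7.034
  bounce: vy ← 0.63·7.034 = 4.431
Arc 4: start y=0.000, vy=4.431 → t=0.904, apex=1.002, x_land=99.230, impact vy=-4.431
  bounce: vy ← 0.63·4.431 = 2.792
Arc 5: start y=0.000, vy=2.792 → t=0.570, apex=0.398, x_land=106.814, impact vy=-2.792
  bounce: vy ← 0.63·2.792 = 1.759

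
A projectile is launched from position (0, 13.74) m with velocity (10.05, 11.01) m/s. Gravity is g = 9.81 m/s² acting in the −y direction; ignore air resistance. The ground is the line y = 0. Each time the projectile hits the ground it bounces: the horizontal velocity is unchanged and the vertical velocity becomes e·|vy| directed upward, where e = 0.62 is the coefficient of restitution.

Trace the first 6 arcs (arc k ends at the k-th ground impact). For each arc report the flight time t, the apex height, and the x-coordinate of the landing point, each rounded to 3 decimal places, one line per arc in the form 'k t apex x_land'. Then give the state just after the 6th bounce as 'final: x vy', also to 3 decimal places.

Arc 1: start y=13.740, vy=11.010 → t=3.137, apex=19.918, x_land=31.532, impact vy=-19.769
  bounce: vy ← 0.62·19.769 = 12.257
Arc 2: start y=0.000, vy=12.257 → t=2.499, apex=7.657, x_land=56.644, impact vy=-12.257
  bounce: vy ← 0.62·12.257 = 7.599
Arc 3: start y=0.000, vy=7.599 → t=1.549, apex=2.943, x_land=72.214, impact vy=-7.599
  bounce: vy ← 0.62·7.599 = 4.711
Arc 4: start y=0.000, vy=4.711 → t=0.961, apex=1.131, x_land=81.868, impact vy=-4.711
  bounce: vy ← 0.62·4.711 = 2.921
Arc 5: start y=0.000, vy=2.921 → t=0.596, apex=0.435, x_land=87.853, impact vy=-2.921
  bounce: vy ← 0.62·2.921 = 1.811
Arc 6: start y=0.000, vy=1.811 → t=0.369, apex=0.167, x_land=91.564, impact vy=-1.811
  bounce: vy ← 0.62·1.811 = 1.123

1 3.137 19.918 31.532
2 2.499 7.657 56.644
3 1.549 2.943 72.214
4 0.961 1.131 81.868
5 0.596 0.435 87.853
6 0.369 0.167 91.564
final: 91.564 1.123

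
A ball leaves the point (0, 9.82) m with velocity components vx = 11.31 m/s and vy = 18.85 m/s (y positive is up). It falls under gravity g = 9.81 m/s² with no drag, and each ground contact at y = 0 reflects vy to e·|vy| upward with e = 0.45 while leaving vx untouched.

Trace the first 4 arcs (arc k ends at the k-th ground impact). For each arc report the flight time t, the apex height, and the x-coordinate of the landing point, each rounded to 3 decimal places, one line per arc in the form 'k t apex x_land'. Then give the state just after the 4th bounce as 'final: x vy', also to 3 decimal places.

Arc 1: start y=9.820, vy=18.850 → t=4.308, apex=27.930, x_land=48.721, impact vy=-23.409
  bounce: vy ← 0.45·23.409 = 10.534
Arc 2: start y=0.000, vy=10.534 → t=2.148, apex=5.656, x_land=73.011, impact vy=-10.534
  bounce: vy ← 0.45·10.534 = 4.740
Arc 3: start y=0.000, vy=4.740 → t=0.966, apex=1.145, x_land=83.941, impact vy=-4.740
  bounce: vy ← 0.45·4.740 = 2.133
Arc 4: start y=0.000, vy=2.133 → t=0.435, apex=0.232, x_land=88.860, impact vy=-2.133
  bounce: vy ← 0.45·2.133 = 0.960

1 4.308 27.930 48.721
2 2.148 5.656 73.011
3 0.966 1.145 83.941
4 0.435 0.232 88.860
final: 88.860 0.960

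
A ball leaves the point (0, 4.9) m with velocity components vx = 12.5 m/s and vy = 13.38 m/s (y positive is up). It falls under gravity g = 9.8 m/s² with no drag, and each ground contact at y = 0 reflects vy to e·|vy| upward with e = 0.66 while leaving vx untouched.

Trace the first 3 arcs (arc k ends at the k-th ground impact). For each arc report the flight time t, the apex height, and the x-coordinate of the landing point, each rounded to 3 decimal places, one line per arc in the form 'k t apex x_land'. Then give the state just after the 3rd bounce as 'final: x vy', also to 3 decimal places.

Arc 1: start y=4.900, vy=13.380 → t=3.058, apex=14.034, x_land=38.221, impact vy=-16.585
  bounce: vy ← 0.66·16.585 = 10.946
Arc 2: start y=0.000, vy=10.946 → t=2.234, apex=6.113, x_land=66.145, impact vy=-10.946
  bounce: vy ← 0.66·10.946 = 7.224
Arc 3: start y=0.000, vy=7.224 → t=1.474, apex=2.663, x_land=84.574, impact vy=-7.224
  bounce: vy ← 0.66·7.224 = 4.768

1 3.058 14.034 38.221
2 2.234 6.113 66.145
3 1.474 2.663 84.574
final: 84.574 4.768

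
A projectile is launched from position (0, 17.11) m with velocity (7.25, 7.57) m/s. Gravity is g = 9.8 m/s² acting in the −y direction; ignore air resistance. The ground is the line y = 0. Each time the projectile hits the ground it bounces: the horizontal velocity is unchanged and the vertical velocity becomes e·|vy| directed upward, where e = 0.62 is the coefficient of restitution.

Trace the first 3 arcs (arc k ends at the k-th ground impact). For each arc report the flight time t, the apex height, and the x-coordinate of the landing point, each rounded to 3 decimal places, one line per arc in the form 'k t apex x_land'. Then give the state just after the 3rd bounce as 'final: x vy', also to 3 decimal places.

Arc 1: start y=17.110, vy=7.570 → t=2.794, apex=20.034, x_land=20.260, impact vy=-19.816
  bounce: vy ← 0.62·19.816 = 12.286
Arc 2: start y=0.000, vy=12.286 → t=2.507, apex=7.701, x_land=38.438, impact vy=-12.286
  bounce: vy ← 0.62·12.286 = 7.617
Arc 3: start y=0.000, vy=7.617 → t=1.555, apex=2.960, x_land=49.708, impact vy=-7.617
  bounce: vy ← 0.62·7.617 = 4.723

1 2.794 20.034 20.260
2 2.507 7.701 38.438
3 1.555 2.960 49.708
final: 49.708 4.723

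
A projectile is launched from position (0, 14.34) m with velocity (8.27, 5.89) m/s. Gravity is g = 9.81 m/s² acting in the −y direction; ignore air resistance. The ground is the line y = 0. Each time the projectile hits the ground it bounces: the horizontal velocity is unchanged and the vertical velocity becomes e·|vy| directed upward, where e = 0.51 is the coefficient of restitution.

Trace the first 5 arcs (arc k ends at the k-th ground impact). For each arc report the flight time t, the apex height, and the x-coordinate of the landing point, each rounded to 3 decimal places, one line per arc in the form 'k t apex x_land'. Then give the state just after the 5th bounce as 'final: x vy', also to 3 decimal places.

Arc 1: start y=14.340, vy=5.890 → t=2.413, apex=16.108, x_land=19.952, impact vy=-17.778
  bounce: vy ← 0.51·17.778 = 9.067
Arc 2: start y=0.000, vy=9.067 → t=1.848, apex=4.190, x_land=35.239, impact vy=-9.067
  bounce: vy ← 0.51·9.067 = 4.624
Arc 3: start y=0.000, vy=4.624 → t=0.943, apex=1.090, x_land=43.035, impact vy=-4.624
  bounce: vy ← 0.51·4.624 = 2.358
Arc 4: start y=0.000, vy=2.358 → t=0.481, apex=0.283, x_land=47.011, impact vy=-2.358
  bounce: vy ← 0.51·2.358 = 1.203
Arc 5: start y=0.000, vy=1.203 → t=0.245, apex=0.074, x_land=49.039, impact vy=-1.203
  bounce: vy ← 0.51·1.203 = 0.613

1 2.413 16.108 19.952
2 1.848 4.190 35.239
3 0.943 1.090 43.035
4 0.481 0.283 47.011
5 0.245 0.074 49.039
final: 49.039 0.613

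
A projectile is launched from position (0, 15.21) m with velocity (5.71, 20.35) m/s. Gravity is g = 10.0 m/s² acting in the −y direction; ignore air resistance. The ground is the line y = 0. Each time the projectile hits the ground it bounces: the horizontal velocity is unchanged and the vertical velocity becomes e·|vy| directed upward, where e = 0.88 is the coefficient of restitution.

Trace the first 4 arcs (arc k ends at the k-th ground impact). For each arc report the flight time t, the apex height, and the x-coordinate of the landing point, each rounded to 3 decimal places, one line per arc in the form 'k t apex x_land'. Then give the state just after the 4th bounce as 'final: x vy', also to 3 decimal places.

Arc 1: start y=15.210, vy=20.350 → t=4.715, apex=35.916, x_land=26.924, impact vy=-26.802
  bounce: vy ← 0.88·26.802 = 23.585
Arc 2: start y=0.000, vy=23.585 → t=4.717, apex=27.813, x_land=53.858, impact vy=-23.585
  bounce: vy ← 0.88·23.585 = 20.755
Arc 3: start y=0.000, vy=20.755 → t=4.151, apex=21.539, x_land=77.560, impact vy=-20.755
  bounce: vy ← 0.88·20.755 = 18.264
Arc 4: start y=0.000, vy=18.264 → t=3.653, apex=16.680, x_land=98.418, impact vy=-18.264
  bounce: vy ← 0.88·18.264 = 16.073

1 4.715 35.916 26.924
2 4.717 27.813 53.858
3 4.151 21.539 77.560
4 3.653 16.680 98.418
final: 98.418 16.073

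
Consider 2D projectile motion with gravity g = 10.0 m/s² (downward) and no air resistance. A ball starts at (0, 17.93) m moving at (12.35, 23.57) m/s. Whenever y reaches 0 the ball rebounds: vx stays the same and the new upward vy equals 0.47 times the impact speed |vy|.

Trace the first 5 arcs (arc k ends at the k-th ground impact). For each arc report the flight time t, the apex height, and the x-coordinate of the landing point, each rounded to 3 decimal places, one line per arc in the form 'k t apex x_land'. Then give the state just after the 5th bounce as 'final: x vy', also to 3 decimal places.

Arc 1: start y=17.930, vy=23.570 → t=5.380, apex=45.707, x_land=66.449, impact vy=-30.235
  bounce: vy ← 0.47·30.235 = 14.210
Arc 2: start y=0.000, vy=14.210 → t=2.842, apex=10.097, x_land=101.549, impact vy=-14.210
  bounce: vy ← 0.47·14.210 = 6.679
Arc 3: start y=0.000, vy=6.679 → t=1.336, apex=2.230, x_land=118.045, impact vy=-6.679
  bounce: vy ← 0.47·6.679 = 3.139
Arc 4: start y=0.000, vy=3.139 → t=0.628, apex=0.493, x_land=125.799, impact vy=-3.139
  bounce: vy ← 0.47·3.139 = 1.475
Arc 5: start y=0.000, vy=1.475 → t=0.295, apex=0.109, x_land=129.443, impact vy=-1.475
  bounce: vy ← 0.47·1.475 = 0.693

1 5.380 45.707 66.449
2 2.842 10.097 101.549
3 1.336 2.230 118.045
4 0.628 0.493 125.799
5 0.295 0.109 129.443
final: 129.443 0.693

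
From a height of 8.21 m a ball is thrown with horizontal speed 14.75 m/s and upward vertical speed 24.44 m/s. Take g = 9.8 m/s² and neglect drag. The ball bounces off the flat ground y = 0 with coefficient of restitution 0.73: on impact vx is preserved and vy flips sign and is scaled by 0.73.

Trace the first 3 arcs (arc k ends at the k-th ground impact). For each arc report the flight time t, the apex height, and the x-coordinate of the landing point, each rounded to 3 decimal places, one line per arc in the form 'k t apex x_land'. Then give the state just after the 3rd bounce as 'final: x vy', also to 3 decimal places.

1 5.304 38.685 78.229
2 4.102 20.615 138.738
3 2.995 10.986 182.910
final: 182.910 10.712

Arc 1: start y=8.210, vy=24.440 → t=5.304, apex=38.685, x_land=78.229, impact vy=-27.536
  bounce: vy ← 0.73·27.536 = 20.101
Arc 2: start y=0.000, vy=20.101 → t=4.102, apex=20.615, x_land=138.738, impact vy=-20.101
  bounce: vy ← 0.73·20.101 = 14.674
Arc 3: start y=0.000, vy=14.674 → t=2.995, apex=10.986, x_land=182.910, impact vy=-14.674
  bounce: vy ← 0.73·14.674 = 10.712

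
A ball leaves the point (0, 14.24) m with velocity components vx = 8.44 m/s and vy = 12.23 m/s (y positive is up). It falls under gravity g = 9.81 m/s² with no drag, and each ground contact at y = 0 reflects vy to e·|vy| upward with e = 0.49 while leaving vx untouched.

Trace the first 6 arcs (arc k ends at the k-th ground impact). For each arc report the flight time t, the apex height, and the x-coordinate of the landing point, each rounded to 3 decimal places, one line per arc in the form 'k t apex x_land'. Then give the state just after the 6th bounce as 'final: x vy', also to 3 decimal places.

Arc 1: start y=14.240, vy=12.230 → t=3.358, apex=21.863, x_land=28.341, impact vy=-20.711
  bounce: vy ← 0.49·20.711 = 10.149
Arc 2: start y=0.000, vy=10.149 → t=2.069, apex=5.249, x_land=45.804, impact vy=-10.149
  bounce: vy ← 0.49·10.149 = 4.973
Arc 3: start y=0.000, vy=4.973 → t=1.014, apex=1.260, x_land=54.360, impact vy=-4.973
  bounce: vy ← 0.49·4.973 = 2.437
Arc 4: start y=0.000, vy=2.437 → t=0.497, apex=0.303, x_land=58.553, impact vy=-2.437
  bounce: vy ← 0.49·2.437 = 1.194
Arc 5: start y=0.000, vy=1.194 → t=0.243, apex=0.073, x_land=60.608, impact vy=-1.194
  bounce: vy ← 0.49·1.194 = 0.585
Arc 6: start y=0.000, vy=0.585 → t=0.119, apex=0.017, x_land=61.614, impact vy=-0.585
  bounce: vy ← 0.49·0.585 = 0.287

1 3.358 21.863 28.341
2 2.069 5.249 45.804
3 1.014 1.260 54.360
4 0.497 0.303 58.553
5 0.243 0.073 60.608
6 0.119 0.017 61.614
final: 61.614 0.287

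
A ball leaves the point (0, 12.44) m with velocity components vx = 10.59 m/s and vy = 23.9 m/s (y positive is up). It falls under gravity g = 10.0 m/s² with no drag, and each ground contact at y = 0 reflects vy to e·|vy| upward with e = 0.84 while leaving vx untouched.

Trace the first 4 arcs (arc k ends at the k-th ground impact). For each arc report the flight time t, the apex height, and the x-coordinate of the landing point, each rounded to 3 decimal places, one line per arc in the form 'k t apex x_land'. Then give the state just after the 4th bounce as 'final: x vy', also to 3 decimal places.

Arc 1: start y=12.440, vy=23.900 → t=5.254, apex=41.000, x_land=55.635, impact vy=-28.636
  bounce: vy ← 0.84·28.636 = 24.054
Arc 2: start y=0.000, vy=24.054 → t=4.811, apex=28.930, x_land=106.582, impact vy=-24.054
  bounce: vy ← 0.84·24.054 = 20.205
Arc 3: start y=0.000, vy=20.205 → t=4.041, apex=20.413, x_land=149.377, impact vy=-20.205
  bounce: vy ← 0.84·20.205 = 16.973
Arc 4: start y=0.000, vy=16.973 → t=3.395, apex=14.403, x_land=185.325, impact vy=-16.973
  bounce: vy ← 0.84·16.973 = 14.257

1 5.254 41.000 55.635
2 4.811 28.930 106.582
3 4.041 20.413 149.377
4 3.395 14.403 185.325
final: 185.325 14.257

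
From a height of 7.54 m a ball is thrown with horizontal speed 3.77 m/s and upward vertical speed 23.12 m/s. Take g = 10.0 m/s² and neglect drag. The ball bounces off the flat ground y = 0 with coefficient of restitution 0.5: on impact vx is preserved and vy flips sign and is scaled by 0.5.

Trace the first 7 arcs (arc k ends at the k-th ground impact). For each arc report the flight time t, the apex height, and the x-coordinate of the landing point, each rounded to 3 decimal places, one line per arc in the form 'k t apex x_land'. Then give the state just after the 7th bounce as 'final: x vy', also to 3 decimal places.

1 4.930 34.267 18.586
2 2.618 8.567 28.455
3 1.309 2.142 33.390
4 0.654 0.535 35.857
5 0.327 0.134 37.091
6 0.164 0.033 37.708
7 0.082 0.008 38.016
final: 38.016 0.205

Arc 1: start y=7.540, vy=23.120 → t=4.930, apex=34.267, x_land=18.586, impact vy=-26.179
  bounce: vy ← 0.5·26.179 = 13.089
Arc 2: start y=0.000, vy=13.089 → t=2.618, apex=8.567, x_land=28.455, impact vy=-13.089
  bounce: vy ← 0.5·13.089 = 6.545
Arc 3: start y=0.000, vy=6.545 → t=1.309, apex=2.142, x_land=33.390, impact vy=-6.545
  bounce: vy ← 0.5·6.545 = 3.272
Arc 4: start y=0.000, vy=3.272 → t=0.654, apex=0.535, x_land=35.857, impact vy=-3.272
  bounce: vy ← 0.5·3.272 = 1.636
Arc 5: start y=0.000, vy=1.636 → t=0.327, apex=0.134, x_land=37.091, impact vy=-1.636
  bounce: vy ← 0.5·1.636 = 0.818
Arc 6: start y=0.000, vy=0.818 → t=0.164, apex=0.033, x_land=37.708, impact vy=-0.818
  bounce: vy ← 0.5·0.818 = 0.409
Arc 7: start y=0.000, vy=0.409 → t=0.082, apex=0.008, x_land=38.016, impact vy=-0.409
  bounce: vy ← 0.5·0.409 = 0.205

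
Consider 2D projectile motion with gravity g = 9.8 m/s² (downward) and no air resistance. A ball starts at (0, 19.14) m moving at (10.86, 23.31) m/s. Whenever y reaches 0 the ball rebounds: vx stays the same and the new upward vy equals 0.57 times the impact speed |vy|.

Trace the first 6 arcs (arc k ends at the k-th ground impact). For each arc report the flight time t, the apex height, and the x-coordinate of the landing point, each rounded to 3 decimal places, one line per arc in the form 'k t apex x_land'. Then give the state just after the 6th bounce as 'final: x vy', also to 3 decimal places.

1 5.471 46.862 59.416
2 3.525 15.226 97.703
3 2.010 4.947 119.526
4 1.145 1.607 131.966
5 0.653 0.522 139.056
6 0.372 0.170 143.098
final: 143.098 1.039

Arc 1: start y=19.140, vy=23.310 → t=5.471, apex=46.862, x_land=59.416, impact vy=-30.307
  bounce: vy ← 0.57·30.307 = 17.275
Arc 2: start y=0.000, vy=17.275 → t=3.525, apex=15.226, x_land=97.703, impact vy=-17.275
  bounce: vy ← 0.57·17.275 = 9.847
Arc 3: start y=0.000, vy=9.847 → t=2.010, apex=4.947, x_land=119.526, impact vy=-9.847
  bounce: vy ← 0.57·9.847 = 5.613
Arc 4: start y=0.000, vy=5.613 → t=1.145, apex=1.607, x_land=131.966, impact vy=-5.613
  bounce: vy ← 0.57·5.613 = 3.199
Arc 5: start y=0.000, vy=3.199 → t=0.653, apex=0.522, x_land=139.056, impact vy=-3.199
  bounce: vy ← 0.57·3.199 = 1.824
Arc 6: start y=0.000, vy=1.824 → t=0.372, apex=0.170, x_land=143.098, impact vy=-1.824
  bounce: vy ← 0.57·1.824 = 1.039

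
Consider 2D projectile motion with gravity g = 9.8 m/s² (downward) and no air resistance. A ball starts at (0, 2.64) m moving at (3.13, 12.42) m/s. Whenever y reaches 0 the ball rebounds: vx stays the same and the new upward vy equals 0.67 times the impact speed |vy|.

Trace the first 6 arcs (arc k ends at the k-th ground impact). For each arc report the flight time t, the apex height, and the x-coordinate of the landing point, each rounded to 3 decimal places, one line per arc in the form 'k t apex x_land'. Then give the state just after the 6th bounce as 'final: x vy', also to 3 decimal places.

1 2.732 10.510 8.551
2 1.963 4.718 14.694
3 1.315 2.118 18.809
4 0.881 0.951 21.567
5 0.590 0.427 23.414
6 0.395 0.192 24.652
final: 24.652 1.298

Arc 1: start y=2.640, vy=12.420 → t=2.732, apex=10.510, x_land=8.551, impact vy=-14.353
  bounce: vy ← 0.67·14.353 = 9.616
Arc 2: start y=0.000, vy=9.616 → t=1.963, apex=4.718, x_land=14.694, impact vy=-9.616
  bounce: vy ← 0.67·9.616 = 6.443
Arc 3: start y=0.000, vy=6.443 → t=1.315, apex=2.118, x_land=18.809, impact vy=-6.443
  bounce: vy ← 0.67·6.443 = 4.317
Arc 4: start y=0.000, vy=4.317 → t=0.881, apex=0.951, x_land=21.567, impact vy=-4.317
  bounce: vy ← 0.67·4.317 = 2.892
Arc 5: start y=0.000, vy=2.892 → t=0.590, apex=0.427, x_land=23.414, impact vy=-2.892
  bounce: vy ← 0.67·2.892 = 1.938
Arc 6: start y=0.000, vy=1.938 → t=0.395, apex=0.192, x_land=24.652, impact vy=-1.938
  bounce: vy ← 0.67·1.938 = 1.298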